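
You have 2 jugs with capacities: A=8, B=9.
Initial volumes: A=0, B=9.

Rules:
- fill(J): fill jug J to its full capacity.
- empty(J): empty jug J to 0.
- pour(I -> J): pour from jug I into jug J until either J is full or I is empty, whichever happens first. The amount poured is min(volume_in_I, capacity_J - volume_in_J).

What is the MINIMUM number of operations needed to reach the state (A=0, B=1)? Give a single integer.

Answer: 2

Derivation:
BFS from (A=0, B=9). One shortest path:
  1. pour(B -> A) -> (A=8 B=1)
  2. empty(A) -> (A=0 B=1)
Reached target in 2 moves.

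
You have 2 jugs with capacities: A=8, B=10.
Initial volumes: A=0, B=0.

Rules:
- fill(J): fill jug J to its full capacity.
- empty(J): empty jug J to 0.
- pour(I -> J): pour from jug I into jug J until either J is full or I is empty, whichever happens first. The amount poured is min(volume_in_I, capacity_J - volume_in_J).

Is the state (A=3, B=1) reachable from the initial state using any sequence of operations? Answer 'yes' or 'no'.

BFS explored all 18 reachable states.
Reachable set includes: (0,0), (0,2), (0,4), (0,6), (0,8), (0,10), (2,0), (2,10), (4,0), (4,10), (6,0), (6,10) ...
Target (A=3, B=1) not in reachable set → no.

Answer: no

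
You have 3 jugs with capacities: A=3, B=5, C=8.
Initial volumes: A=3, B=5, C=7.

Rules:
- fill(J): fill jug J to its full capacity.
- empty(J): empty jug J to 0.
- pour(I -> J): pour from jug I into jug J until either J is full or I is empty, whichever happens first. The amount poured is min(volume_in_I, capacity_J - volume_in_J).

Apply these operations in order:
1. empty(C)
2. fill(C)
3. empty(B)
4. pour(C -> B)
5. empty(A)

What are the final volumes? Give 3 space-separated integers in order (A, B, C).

Step 1: empty(C) -> (A=3 B=5 C=0)
Step 2: fill(C) -> (A=3 B=5 C=8)
Step 3: empty(B) -> (A=3 B=0 C=8)
Step 4: pour(C -> B) -> (A=3 B=5 C=3)
Step 5: empty(A) -> (A=0 B=5 C=3)

Answer: 0 5 3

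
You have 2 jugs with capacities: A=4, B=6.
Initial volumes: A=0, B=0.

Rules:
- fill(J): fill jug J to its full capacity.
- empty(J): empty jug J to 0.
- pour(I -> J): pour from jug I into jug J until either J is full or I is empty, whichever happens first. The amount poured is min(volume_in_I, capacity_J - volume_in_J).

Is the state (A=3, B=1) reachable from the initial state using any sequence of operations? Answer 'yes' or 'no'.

Answer: no

Derivation:
BFS explored all 10 reachable states.
Reachable set includes: (0,0), (0,2), (0,4), (0,6), (2,0), (2,6), (4,0), (4,2), (4,4), (4,6)
Target (A=3, B=1) not in reachable set → no.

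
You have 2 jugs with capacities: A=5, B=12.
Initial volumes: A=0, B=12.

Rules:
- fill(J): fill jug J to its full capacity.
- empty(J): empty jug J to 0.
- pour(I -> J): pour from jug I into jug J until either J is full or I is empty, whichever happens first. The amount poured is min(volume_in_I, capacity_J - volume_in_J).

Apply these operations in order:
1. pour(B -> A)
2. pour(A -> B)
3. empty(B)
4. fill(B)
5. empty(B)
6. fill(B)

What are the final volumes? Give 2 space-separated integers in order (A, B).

Step 1: pour(B -> A) -> (A=5 B=7)
Step 2: pour(A -> B) -> (A=0 B=12)
Step 3: empty(B) -> (A=0 B=0)
Step 4: fill(B) -> (A=0 B=12)
Step 5: empty(B) -> (A=0 B=0)
Step 6: fill(B) -> (A=0 B=12)

Answer: 0 12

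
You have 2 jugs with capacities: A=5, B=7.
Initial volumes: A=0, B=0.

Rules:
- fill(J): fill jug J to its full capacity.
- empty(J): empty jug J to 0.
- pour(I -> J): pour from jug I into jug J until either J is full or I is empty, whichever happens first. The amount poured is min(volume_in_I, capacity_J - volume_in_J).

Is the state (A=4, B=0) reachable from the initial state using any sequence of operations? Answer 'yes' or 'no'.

Answer: yes

Derivation:
BFS from (A=0, B=0):
  1. fill(B) -> (A=0 B=7)
  2. pour(B -> A) -> (A=5 B=2)
  3. empty(A) -> (A=0 B=2)
  4. pour(B -> A) -> (A=2 B=0)
  5. fill(B) -> (A=2 B=7)
  6. pour(B -> A) -> (A=5 B=4)
  7. empty(A) -> (A=0 B=4)
  8. pour(B -> A) -> (A=4 B=0)
Target reached → yes.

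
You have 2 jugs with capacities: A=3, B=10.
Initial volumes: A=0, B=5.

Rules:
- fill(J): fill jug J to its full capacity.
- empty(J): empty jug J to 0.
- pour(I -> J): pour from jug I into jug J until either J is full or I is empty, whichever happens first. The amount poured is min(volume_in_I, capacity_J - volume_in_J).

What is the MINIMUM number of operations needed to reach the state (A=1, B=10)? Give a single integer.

BFS from (A=0, B=5). One shortest path:
  1. fill(A) -> (A=3 B=5)
  2. pour(A -> B) -> (A=0 B=8)
  3. fill(A) -> (A=3 B=8)
  4. pour(A -> B) -> (A=1 B=10)
Reached target in 4 moves.

Answer: 4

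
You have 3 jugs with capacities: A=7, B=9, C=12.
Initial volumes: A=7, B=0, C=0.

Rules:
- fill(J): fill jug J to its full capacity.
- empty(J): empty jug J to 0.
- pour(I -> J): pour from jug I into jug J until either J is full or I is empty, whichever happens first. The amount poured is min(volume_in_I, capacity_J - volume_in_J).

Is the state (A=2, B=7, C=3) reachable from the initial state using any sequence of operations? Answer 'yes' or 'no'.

Answer: no

Derivation:
BFS explored all 512 reachable states.
Reachable set includes: (0,0,0), (0,0,1), (0,0,2), (0,0,3), (0,0,4), (0,0,5), (0,0,6), (0,0,7), (0,0,8), (0,0,9), (0,0,10), (0,0,11) ...
Target (A=2, B=7, C=3) not in reachable set → no.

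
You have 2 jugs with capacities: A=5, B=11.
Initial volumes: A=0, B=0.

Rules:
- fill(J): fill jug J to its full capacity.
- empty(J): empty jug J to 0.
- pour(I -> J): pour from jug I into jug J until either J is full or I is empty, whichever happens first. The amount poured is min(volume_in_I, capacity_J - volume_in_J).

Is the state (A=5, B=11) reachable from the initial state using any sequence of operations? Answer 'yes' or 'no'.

BFS from (A=0, B=0):
  1. fill(A) -> (A=5 B=0)
  2. fill(B) -> (A=5 B=11)
Target reached → yes.

Answer: yes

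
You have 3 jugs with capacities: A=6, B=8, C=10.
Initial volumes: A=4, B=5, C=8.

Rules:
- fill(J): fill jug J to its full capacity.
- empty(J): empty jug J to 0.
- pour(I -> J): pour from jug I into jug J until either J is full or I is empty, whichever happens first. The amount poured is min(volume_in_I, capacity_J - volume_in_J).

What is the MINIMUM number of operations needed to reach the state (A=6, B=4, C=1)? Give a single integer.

BFS from (A=4, B=5, C=8). One shortest path:
  1. fill(C) -> (A=4 B=5 C=10)
  2. pour(C -> B) -> (A=4 B=8 C=7)
  3. empty(B) -> (A=4 B=0 C=7)
  4. pour(A -> B) -> (A=0 B=4 C=7)
  5. pour(C -> A) -> (A=6 B=4 C=1)
Reached target in 5 moves.

Answer: 5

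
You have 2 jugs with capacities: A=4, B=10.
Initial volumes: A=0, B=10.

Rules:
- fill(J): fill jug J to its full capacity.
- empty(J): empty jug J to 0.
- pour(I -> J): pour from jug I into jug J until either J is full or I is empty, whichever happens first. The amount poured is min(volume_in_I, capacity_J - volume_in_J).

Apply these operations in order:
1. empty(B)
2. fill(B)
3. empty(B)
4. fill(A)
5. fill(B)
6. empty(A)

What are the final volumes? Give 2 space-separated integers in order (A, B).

Answer: 0 10

Derivation:
Step 1: empty(B) -> (A=0 B=0)
Step 2: fill(B) -> (A=0 B=10)
Step 3: empty(B) -> (A=0 B=0)
Step 4: fill(A) -> (A=4 B=0)
Step 5: fill(B) -> (A=4 B=10)
Step 6: empty(A) -> (A=0 B=10)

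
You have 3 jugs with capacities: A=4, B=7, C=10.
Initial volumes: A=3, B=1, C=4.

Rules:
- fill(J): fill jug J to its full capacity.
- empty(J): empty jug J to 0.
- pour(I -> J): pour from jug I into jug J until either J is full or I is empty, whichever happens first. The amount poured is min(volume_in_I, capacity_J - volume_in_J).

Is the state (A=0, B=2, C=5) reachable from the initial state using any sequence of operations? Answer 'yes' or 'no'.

BFS from (A=3, B=1, C=4):
  1. pour(B -> C) -> (A=3 B=0 C=5)
  2. fill(B) -> (A=3 B=7 C=5)
  3. pour(B -> A) -> (A=4 B=6 C=5)
  4. empty(A) -> (A=0 B=6 C=5)
  5. pour(B -> A) -> (A=4 B=2 C=5)
  6. empty(A) -> (A=0 B=2 C=5)
Target reached → yes.

Answer: yes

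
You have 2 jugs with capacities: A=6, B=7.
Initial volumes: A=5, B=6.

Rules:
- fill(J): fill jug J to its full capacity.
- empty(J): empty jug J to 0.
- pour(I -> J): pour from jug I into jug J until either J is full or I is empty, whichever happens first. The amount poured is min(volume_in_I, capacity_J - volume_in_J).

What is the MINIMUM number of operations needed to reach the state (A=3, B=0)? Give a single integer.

BFS from (A=5, B=6). One shortest path:
  1. pour(A -> B) -> (A=4 B=7)
  2. empty(B) -> (A=4 B=0)
  3. pour(A -> B) -> (A=0 B=4)
  4. fill(A) -> (A=6 B=4)
  5. pour(A -> B) -> (A=3 B=7)
  6. empty(B) -> (A=3 B=0)
Reached target in 6 moves.

Answer: 6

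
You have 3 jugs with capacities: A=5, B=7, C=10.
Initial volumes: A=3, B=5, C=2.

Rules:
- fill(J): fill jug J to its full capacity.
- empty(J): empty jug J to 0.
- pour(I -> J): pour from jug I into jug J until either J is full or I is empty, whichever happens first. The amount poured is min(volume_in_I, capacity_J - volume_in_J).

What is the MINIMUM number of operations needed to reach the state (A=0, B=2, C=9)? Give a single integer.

Answer: 6

Derivation:
BFS from (A=3, B=5, C=2). One shortest path:
  1. empty(A) -> (A=0 B=5 C=2)
  2. fill(B) -> (A=0 B=7 C=2)
  3. pour(B -> C) -> (A=0 B=0 C=9)
  4. fill(B) -> (A=0 B=7 C=9)
  5. pour(B -> A) -> (A=5 B=2 C=9)
  6. empty(A) -> (A=0 B=2 C=9)
Reached target in 6 moves.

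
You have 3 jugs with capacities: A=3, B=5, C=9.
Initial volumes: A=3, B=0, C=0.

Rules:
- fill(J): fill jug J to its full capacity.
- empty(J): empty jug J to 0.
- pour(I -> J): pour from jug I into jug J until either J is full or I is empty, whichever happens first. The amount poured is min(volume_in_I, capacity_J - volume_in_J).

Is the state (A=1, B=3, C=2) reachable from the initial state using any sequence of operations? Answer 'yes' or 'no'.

BFS explored all 176 reachable states.
Reachable set includes: (0,0,0), (0,0,1), (0,0,2), (0,0,3), (0,0,4), (0,0,5), (0,0,6), (0,0,7), (0,0,8), (0,0,9), (0,1,0), (0,1,1) ...
Target (A=1, B=3, C=2) not in reachable set → no.

Answer: no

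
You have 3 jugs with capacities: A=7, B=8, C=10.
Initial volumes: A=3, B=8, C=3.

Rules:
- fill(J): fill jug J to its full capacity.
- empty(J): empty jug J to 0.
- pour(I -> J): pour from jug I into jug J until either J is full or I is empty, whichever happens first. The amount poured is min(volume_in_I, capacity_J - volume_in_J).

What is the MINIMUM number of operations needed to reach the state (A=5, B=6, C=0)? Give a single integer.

Answer: 6

Derivation:
BFS from (A=3, B=8, C=3). One shortest path:
  1. pour(C -> A) -> (A=6 B=8 C=0)
  2. pour(B -> C) -> (A=6 B=0 C=8)
  3. pour(A -> B) -> (A=0 B=6 C=8)
  4. fill(A) -> (A=7 B=6 C=8)
  5. pour(A -> C) -> (A=5 B=6 C=10)
  6. empty(C) -> (A=5 B=6 C=0)
Reached target in 6 moves.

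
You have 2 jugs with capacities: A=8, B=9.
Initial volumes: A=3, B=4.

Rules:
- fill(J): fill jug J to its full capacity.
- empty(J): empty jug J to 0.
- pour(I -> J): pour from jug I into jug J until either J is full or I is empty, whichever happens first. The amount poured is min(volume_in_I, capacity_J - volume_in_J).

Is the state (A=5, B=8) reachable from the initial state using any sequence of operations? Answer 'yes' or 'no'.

Answer: no

Derivation:
BFS explored all 35 reachable states.
Reachable set includes: (0,0), (0,1), (0,2), (0,3), (0,4), (0,5), (0,6), (0,7), (0,8), (0,9), (1,0), (1,9) ...
Target (A=5, B=8) not in reachable set → no.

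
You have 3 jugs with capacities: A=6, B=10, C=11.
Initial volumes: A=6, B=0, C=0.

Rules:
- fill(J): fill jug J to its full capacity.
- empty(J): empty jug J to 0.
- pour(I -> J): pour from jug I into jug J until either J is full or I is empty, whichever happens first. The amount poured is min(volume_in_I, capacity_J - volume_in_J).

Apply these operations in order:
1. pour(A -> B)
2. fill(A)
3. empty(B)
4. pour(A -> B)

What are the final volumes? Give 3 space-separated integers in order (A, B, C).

Answer: 0 6 0

Derivation:
Step 1: pour(A -> B) -> (A=0 B=6 C=0)
Step 2: fill(A) -> (A=6 B=6 C=0)
Step 3: empty(B) -> (A=6 B=0 C=0)
Step 4: pour(A -> B) -> (A=0 B=6 C=0)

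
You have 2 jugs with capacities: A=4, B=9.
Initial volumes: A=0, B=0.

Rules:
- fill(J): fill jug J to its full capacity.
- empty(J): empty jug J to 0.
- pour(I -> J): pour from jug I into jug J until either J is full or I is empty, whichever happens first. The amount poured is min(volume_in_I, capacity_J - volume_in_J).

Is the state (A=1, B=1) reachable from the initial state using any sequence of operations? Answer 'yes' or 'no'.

Answer: no

Derivation:
BFS explored all 26 reachable states.
Reachable set includes: (0,0), (0,1), (0,2), (0,3), (0,4), (0,5), (0,6), (0,7), (0,8), (0,9), (1,0), (1,9) ...
Target (A=1, B=1) not in reachable set → no.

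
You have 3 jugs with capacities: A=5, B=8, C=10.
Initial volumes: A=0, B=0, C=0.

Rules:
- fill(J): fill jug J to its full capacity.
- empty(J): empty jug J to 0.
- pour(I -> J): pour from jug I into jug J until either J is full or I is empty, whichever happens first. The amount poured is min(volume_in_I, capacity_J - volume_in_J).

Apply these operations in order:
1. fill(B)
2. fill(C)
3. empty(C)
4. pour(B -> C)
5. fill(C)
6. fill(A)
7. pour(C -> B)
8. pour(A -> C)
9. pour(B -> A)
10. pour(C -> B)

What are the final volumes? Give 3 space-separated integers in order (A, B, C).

Answer: 5 8 2

Derivation:
Step 1: fill(B) -> (A=0 B=8 C=0)
Step 2: fill(C) -> (A=0 B=8 C=10)
Step 3: empty(C) -> (A=0 B=8 C=0)
Step 4: pour(B -> C) -> (A=0 B=0 C=8)
Step 5: fill(C) -> (A=0 B=0 C=10)
Step 6: fill(A) -> (A=5 B=0 C=10)
Step 7: pour(C -> B) -> (A=5 B=8 C=2)
Step 8: pour(A -> C) -> (A=0 B=8 C=7)
Step 9: pour(B -> A) -> (A=5 B=3 C=7)
Step 10: pour(C -> B) -> (A=5 B=8 C=2)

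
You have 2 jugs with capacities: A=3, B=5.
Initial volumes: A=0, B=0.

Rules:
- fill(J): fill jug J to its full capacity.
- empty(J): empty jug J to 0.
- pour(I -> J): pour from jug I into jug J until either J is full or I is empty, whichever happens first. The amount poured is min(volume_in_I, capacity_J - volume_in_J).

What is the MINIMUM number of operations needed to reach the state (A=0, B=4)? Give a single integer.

Answer: 7

Derivation:
BFS from (A=0, B=0). One shortest path:
  1. fill(B) -> (A=0 B=5)
  2. pour(B -> A) -> (A=3 B=2)
  3. empty(A) -> (A=0 B=2)
  4. pour(B -> A) -> (A=2 B=0)
  5. fill(B) -> (A=2 B=5)
  6. pour(B -> A) -> (A=3 B=4)
  7. empty(A) -> (A=0 B=4)
Reached target in 7 moves.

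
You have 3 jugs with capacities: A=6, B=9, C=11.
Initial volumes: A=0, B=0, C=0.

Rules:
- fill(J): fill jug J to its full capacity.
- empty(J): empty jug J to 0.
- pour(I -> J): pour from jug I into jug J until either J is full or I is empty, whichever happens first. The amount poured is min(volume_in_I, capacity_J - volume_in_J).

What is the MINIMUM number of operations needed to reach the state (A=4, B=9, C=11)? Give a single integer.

Answer: 5

Derivation:
BFS from (A=0, B=0, C=0). One shortest path:
  1. fill(A) -> (A=6 B=0 C=0)
  2. fill(B) -> (A=6 B=9 C=0)
  3. pour(B -> C) -> (A=6 B=0 C=9)
  4. fill(B) -> (A=6 B=9 C=9)
  5. pour(A -> C) -> (A=4 B=9 C=11)
Reached target in 5 moves.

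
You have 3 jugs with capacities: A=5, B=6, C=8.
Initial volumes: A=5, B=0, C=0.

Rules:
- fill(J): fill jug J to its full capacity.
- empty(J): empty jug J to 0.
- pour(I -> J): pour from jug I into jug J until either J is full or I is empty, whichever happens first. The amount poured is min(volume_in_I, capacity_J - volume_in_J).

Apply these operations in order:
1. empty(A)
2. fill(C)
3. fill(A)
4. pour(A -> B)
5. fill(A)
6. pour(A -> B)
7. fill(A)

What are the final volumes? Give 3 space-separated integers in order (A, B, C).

Step 1: empty(A) -> (A=0 B=0 C=0)
Step 2: fill(C) -> (A=0 B=0 C=8)
Step 3: fill(A) -> (A=5 B=0 C=8)
Step 4: pour(A -> B) -> (A=0 B=5 C=8)
Step 5: fill(A) -> (A=5 B=5 C=8)
Step 6: pour(A -> B) -> (A=4 B=6 C=8)
Step 7: fill(A) -> (A=5 B=6 C=8)

Answer: 5 6 8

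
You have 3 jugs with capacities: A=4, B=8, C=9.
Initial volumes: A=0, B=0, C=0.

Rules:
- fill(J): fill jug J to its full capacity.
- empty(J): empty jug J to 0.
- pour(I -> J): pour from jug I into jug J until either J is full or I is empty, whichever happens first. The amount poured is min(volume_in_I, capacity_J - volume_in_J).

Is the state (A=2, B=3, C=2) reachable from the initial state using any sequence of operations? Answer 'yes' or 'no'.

BFS explored all 282 reachable states.
Reachable set includes: (0,0,0), (0,0,1), (0,0,2), (0,0,3), (0,0,4), (0,0,5), (0,0,6), (0,0,7), (0,0,8), (0,0,9), (0,1,0), (0,1,1) ...
Target (A=2, B=3, C=2) not in reachable set → no.

Answer: no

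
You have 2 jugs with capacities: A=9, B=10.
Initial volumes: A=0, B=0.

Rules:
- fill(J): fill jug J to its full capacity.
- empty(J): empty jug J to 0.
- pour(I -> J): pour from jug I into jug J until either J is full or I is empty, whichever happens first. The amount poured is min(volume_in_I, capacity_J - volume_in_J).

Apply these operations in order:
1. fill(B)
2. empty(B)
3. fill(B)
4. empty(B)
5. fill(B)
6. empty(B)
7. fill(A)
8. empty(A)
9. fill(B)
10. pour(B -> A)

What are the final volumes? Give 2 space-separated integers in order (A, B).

Answer: 9 1

Derivation:
Step 1: fill(B) -> (A=0 B=10)
Step 2: empty(B) -> (A=0 B=0)
Step 3: fill(B) -> (A=0 B=10)
Step 4: empty(B) -> (A=0 B=0)
Step 5: fill(B) -> (A=0 B=10)
Step 6: empty(B) -> (A=0 B=0)
Step 7: fill(A) -> (A=9 B=0)
Step 8: empty(A) -> (A=0 B=0)
Step 9: fill(B) -> (A=0 B=10)
Step 10: pour(B -> A) -> (A=9 B=1)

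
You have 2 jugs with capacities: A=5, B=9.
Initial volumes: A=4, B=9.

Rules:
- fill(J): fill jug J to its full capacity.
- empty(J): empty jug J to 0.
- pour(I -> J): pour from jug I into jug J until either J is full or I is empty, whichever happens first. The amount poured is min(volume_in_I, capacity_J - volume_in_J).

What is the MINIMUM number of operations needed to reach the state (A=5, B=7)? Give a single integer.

Answer: 7

Derivation:
BFS from (A=4, B=9). One shortest path:
  1. pour(B -> A) -> (A=5 B=8)
  2. empty(A) -> (A=0 B=8)
  3. pour(B -> A) -> (A=5 B=3)
  4. empty(A) -> (A=0 B=3)
  5. pour(B -> A) -> (A=3 B=0)
  6. fill(B) -> (A=3 B=9)
  7. pour(B -> A) -> (A=5 B=7)
Reached target in 7 moves.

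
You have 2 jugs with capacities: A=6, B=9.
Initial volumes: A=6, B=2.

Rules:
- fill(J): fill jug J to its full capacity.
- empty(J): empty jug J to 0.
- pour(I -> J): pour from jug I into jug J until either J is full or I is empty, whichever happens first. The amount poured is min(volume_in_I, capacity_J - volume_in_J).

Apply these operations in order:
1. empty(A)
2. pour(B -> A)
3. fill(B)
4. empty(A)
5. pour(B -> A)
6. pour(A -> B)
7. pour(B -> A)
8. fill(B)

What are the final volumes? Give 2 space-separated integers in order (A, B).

Answer: 6 9

Derivation:
Step 1: empty(A) -> (A=0 B=2)
Step 2: pour(B -> A) -> (A=2 B=0)
Step 3: fill(B) -> (A=2 B=9)
Step 4: empty(A) -> (A=0 B=9)
Step 5: pour(B -> A) -> (A=6 B=3)
Step 6: pour(A -> B) -> (A=0 B=9)
Step 7: pour(B -> A) -> (A=6 B=3)
Step 8: fill(B) -> (A=6 B=9)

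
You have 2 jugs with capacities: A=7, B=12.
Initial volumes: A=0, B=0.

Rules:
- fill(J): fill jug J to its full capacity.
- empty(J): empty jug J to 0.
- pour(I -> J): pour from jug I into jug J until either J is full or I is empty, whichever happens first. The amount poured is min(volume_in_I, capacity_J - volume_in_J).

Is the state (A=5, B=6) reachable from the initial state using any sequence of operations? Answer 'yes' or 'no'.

BFS explored all 38 reachable states.
Reachable set includes: (0,0), (0,1), (0,2), (0,3), (0,4), (0,5), (0,6), (0,7), (0,8), (0,9), (0,10), (0,11) ...
Target (A=5, B=6) not in reachable set → no.

Answer: no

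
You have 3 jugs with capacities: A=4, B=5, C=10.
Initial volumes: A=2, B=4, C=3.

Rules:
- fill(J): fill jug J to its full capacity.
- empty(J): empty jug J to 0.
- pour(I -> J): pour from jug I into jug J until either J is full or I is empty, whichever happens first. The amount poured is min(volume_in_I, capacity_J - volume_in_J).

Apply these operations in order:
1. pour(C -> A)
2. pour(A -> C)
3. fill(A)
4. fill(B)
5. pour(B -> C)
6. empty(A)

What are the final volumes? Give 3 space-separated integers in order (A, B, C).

Answer: 0 0 10

Derivation:
Step 1: pour(C -> A) -> (A=4 B=4 C=1)
Step 2: pour(A -> C) -> (A=0 B=4 C=5)
Step 3: fill(A) -> (A=4 B=4 C=5)
Step 4: fill(B) -> (A=4 B=5 C=5)
Step 5: pour(B -> C) -> (A=4 B=0 C=10)
Step 6: empty(A) -> (A=0 B=0 C=10)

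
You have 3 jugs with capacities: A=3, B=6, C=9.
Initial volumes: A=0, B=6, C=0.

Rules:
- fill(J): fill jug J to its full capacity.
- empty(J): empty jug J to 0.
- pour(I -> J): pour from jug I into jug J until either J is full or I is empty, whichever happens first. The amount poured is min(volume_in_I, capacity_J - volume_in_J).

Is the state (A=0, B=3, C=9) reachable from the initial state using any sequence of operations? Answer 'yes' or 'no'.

Answer: yes

Derivation:
BFS from (A=0, B=6, C=0):
  1. fill(C) -> (A=0 B=6 C=9)
  2. pour(B -> A) -> (A=3 B=3 C=9)
  3. empty(A) -> (A=0 B=3 C=9)
Target reached → yes.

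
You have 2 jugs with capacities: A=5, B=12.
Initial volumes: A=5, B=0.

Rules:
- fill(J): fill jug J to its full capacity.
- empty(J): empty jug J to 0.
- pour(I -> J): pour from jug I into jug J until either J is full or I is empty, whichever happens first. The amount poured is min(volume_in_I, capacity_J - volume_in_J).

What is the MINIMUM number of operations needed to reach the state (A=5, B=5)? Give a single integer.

Answer: 2

Derivation:
BFS from (A=5, B=0). One shortest path:
  1. pour(A -> B) -> (A=0 B=5)
  2. fill(A) -> (A=5 B=5)
Reached target in 2 moves.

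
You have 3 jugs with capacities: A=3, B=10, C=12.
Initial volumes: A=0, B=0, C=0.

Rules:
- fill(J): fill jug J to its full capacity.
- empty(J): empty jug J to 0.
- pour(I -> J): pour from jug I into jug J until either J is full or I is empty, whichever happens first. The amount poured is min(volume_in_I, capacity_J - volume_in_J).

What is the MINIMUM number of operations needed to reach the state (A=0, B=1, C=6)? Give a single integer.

Answer: 7

Derivation:
BFS from (A=0, B=0, C=0). One shortest path:
  1. fill(B) -> (A=0 B=10 C=0)
  2. pour(B -> A) -> (A=3 B=7 C=0)
  3. empty(A) -> (A=0 B=7 C=0)
  4. pour(B -> A) -> (A=3 B=4 C=0)
  5. pour(A -> C) -> (A=0 B=4 C=3)
  6. pour(B -> A) -> (A=3 B=1 C=3)
  7. pour(A -> C) -> (A=0 B=1 C=6)
Reached target in 7 moves.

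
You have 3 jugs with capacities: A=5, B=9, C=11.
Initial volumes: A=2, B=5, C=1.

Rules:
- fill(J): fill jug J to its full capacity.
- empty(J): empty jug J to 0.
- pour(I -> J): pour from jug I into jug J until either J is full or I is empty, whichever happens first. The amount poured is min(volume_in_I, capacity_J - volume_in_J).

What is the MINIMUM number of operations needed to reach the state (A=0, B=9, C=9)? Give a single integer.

BFS from (A=2, B=5, C=1). One shortest path:
  1. fill(C) -> (A=2 B=5 C=11)
  2. pour(A -> B) -> (A=0 B=7 C=11)
  3. pour(C -> B) -> (A=0 B=9 C=9)
Reached target in 3 moves.

Answer: 3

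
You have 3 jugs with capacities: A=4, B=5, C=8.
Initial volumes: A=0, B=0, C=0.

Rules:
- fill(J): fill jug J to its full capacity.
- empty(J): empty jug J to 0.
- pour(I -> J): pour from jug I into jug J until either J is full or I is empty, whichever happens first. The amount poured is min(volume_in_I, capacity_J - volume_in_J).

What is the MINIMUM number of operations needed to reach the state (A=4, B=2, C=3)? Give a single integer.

BFS from (A=0, B=0, C=0). One shortest path:
  1. fill(A) -> (A=4 B=0 C=0)
  2. fill(B) -> (A=4 B=5 C=0)
  3. pour(B -> C) -> (A=4 B=0 C=5)
  4. pour(A -> C) -> (A=1 B=0 C=8)
  5. pour(C -> B) -> (A=1 B=5 C=3)
  6. pour(B -> A) -> (A=4 B=2 C=3)
Reached target in 6 moves.

Answer: 6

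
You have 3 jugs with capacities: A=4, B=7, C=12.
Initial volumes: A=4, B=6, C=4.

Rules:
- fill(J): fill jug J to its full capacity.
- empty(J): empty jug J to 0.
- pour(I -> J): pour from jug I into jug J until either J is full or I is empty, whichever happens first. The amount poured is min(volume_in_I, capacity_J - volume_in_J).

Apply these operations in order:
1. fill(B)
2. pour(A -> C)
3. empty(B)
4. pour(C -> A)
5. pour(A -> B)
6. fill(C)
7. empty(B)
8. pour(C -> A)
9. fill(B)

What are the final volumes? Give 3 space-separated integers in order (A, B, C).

Step 1: fill(B) -> (A=4 B=7 C=4)
Step 2: pour(A -> C) -> (A=0 B=7 C=8)
Step 3: empty(B) -> (A=0 B=0 C=8)
Step 4: pour(C -> A) -> (A=4 B=0 C=4)
Step 5: pour(A -> B) -> (A=0 B=4 C=4)
Step 6: fill(C) -> (A=0 B=4 C=12)
Step 7: empty(B) -> (A=0 B=0 C=12)
Step 8: pour(C -> A) -> (A=4 B=0 C=8)
Step 9: fill(B) -> (A=4 B=7 C=8)

Answer: 4 7 8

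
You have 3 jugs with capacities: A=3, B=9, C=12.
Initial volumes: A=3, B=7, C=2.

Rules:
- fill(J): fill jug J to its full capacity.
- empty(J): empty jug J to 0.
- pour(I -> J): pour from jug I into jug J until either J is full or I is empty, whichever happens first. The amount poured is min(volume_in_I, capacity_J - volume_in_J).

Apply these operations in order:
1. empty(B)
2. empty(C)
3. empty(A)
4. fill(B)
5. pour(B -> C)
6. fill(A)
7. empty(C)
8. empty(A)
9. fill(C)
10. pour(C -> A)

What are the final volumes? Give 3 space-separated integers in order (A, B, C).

Step 1: empty(B) -> (A=3 B=0 C=2)
Step 2: empty(C) -> (A=3 B=0 C=0)
Step 3: empty(A) -> (A=0 B=0 C=0)
Step 4: fill(B) -> (A=0 B=9 C=0)
Step 5: pour(B -> C) -> (A=0 B=0 C=9)
Step 6: fill(A) -> (A=3 B=0 C=9)
Step 7: empty(C) -> (A=3 B=0 C=0)
Step 8: empty(A) -> (A=0 B=0 C=0)
Step 9: fill(C) -> (A=0 B=0 C=12)
Step 10: pour(C -> A) -> (A=3 B=0 C=9)

Answer: 3 0 9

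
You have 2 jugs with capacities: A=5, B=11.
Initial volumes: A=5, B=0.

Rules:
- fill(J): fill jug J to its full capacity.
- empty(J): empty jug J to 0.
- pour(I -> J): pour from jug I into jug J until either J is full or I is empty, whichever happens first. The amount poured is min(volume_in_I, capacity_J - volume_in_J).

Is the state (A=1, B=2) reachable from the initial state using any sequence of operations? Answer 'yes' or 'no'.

BFS explored all 32 reachable states.
Reachable set includes: (0,0), (0,1), (0,2), (0,3), (0,4), (0,5), (0,6), (0,7), (0,8), (0,9), (0,10), (0,11) ...
Target (A=1, B=2) not in reachable set → no.

Answer: no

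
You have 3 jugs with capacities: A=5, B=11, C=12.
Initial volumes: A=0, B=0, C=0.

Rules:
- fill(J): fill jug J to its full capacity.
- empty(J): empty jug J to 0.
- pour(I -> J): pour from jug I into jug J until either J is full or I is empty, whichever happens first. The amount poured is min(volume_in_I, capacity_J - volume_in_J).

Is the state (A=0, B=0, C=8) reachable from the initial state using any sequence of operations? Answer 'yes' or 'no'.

Answer: yes

Derivation:
BFS from (A=0, B=0, C=0):
  1. fill(C) -> (A=0 B=0 C=12)
  2. pour(C -> A) -> (A=5 B=0 C=7)
  3. empty(A) -> (A=0 B=0 C=7)
  4. pour(C -> B) -> (A=0 B=7 C=0)
  5. fill(C) -> (A=0 B=7 C=12)
  6. pour(C -> B) -> (A=0 B=11 C=8)
  7. empty(B) -> (A=0 B=0 C=8)
Target reached → yes.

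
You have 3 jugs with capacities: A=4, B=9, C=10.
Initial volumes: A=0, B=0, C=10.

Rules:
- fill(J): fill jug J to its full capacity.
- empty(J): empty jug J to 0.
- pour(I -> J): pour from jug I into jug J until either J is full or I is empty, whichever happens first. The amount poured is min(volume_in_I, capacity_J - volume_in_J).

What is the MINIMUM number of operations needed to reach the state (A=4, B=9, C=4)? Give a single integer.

Answer: 5

Derivation:
BFS from (A=0, B=0, C=10). One shortest path:
  1. fill(A) -> (A=4 B=0 C=10)
  2. fill(B) -> (A=4 B=9 C=10)
  3. empty(C) -> (A=4 B=9 C=0)
  4. pour(A -> C) -> (A=0 B=9 C=4)
  5. fill(A) -> (A=4 B=9 C=4)
Reached target in 5 moves.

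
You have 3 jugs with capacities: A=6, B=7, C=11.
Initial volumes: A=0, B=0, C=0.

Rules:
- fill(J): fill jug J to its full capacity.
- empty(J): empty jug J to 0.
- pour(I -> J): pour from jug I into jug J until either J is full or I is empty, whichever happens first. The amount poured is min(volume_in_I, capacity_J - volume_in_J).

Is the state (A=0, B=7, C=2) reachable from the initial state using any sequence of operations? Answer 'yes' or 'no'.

BFS from (A=0, B=0, C=0):
  1. fill(A) -> (A=6 B=0 C=0)
  2. fill(B) -> (A=6 B=7 C=0)
  3. pour(A -> C) -> (A=0 B=7 C=6)
  4. pour(B -> C) -> (A=0 B=2 C=11)
  5. empty(C) -> (A=0 B=2 C=0)
  6. pour(B -> C) -> (A=0 B=0 C=2)
  7. fill(B) -> (A=0 B=7 C=2)
Target reached → yes.

Answer: yes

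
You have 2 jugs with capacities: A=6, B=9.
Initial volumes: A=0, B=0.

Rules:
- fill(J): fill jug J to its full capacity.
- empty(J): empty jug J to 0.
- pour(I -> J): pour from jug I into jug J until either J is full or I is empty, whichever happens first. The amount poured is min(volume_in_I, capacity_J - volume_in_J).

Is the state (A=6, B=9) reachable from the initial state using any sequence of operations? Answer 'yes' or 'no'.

Answer: yes

Derivation:
BFS from (A=0, B=0):
  1. fill(A) -> (A=6 B=0)
  2. fill(B) -> (A=6 B=9)
Target reached → yes.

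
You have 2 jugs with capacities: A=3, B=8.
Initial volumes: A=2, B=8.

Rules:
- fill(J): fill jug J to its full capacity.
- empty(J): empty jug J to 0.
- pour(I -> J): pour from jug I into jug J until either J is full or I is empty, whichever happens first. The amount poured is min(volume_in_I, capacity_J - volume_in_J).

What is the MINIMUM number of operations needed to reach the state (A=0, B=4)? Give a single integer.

Answer: 4

Derivation:
BFS from (A=2, B=8). One shortest path:
  1. pour(B -> A) -> (A=3 B=7)
  2. empty(A) -> (A=0 B=7)
  3. pour(B -> A) -> (A=3 B=4)
  4. empty(A) -> (A=0 B=4)
Reached target in 4 moves.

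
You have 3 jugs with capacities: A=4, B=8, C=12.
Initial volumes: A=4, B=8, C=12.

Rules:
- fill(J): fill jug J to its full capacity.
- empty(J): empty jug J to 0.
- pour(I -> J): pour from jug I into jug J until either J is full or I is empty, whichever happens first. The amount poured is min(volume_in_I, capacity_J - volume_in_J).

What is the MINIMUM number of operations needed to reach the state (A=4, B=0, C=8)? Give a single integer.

Answer: 2

Derivation:
BFS from (A=4, B=8, C=12). One shortest path:
  1. empty(C) -> (A=4 B=8 C=0)
  2. pour(B -> C) -> (A=4 B=0 C=8)
Reached target in 2 moves.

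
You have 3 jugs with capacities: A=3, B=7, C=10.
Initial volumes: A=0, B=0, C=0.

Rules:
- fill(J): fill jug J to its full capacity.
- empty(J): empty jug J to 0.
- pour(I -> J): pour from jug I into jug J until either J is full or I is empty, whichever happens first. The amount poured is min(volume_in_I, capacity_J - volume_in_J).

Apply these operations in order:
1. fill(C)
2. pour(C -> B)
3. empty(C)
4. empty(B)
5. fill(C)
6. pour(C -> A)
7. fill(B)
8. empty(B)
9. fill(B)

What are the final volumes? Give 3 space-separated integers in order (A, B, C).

Step 1: fill(C) -> (A=0 B=0 C=10)
Step 2: pour(C -> B) -> (A=0 B=7 C=3)
Step 3: empty(C) -> (A=0 B=7 C=0)
Step 4: empty(B) -> (A=0 B=0 C=0)
Step 5: fill(C) -> (A=0 B=0 C=10)
Step 6: pour(C -> A) -> (A=3 B=0 C=7)
Step 7: fill(B) -> (A=3 B=7 C=7)
Step 8: empty(B) -> (A=3 B=0 C=7)
Step 9: fill(B) -> (A=3 B=7 C=7)

Answer: 3 7 7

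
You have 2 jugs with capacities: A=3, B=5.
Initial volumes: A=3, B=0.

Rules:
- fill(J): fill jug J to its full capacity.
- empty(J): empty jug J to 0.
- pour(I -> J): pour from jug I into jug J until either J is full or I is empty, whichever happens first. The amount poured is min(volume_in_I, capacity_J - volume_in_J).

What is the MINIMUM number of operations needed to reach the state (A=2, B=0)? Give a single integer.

Answer: 5

Derivation:
BFS from (A=3, B=0). One shortest path:
  1. empty(A) -> (A=0 B=0)
  2. fill(B) -> (A=0 B=5)
  3. pour(B -> A) -> (A=3 B=2)
  4. empty(A) -> (A=0 B=2)
  5. pour(B -> A) -> (A=2 B=0)
Reached target in 5 moves.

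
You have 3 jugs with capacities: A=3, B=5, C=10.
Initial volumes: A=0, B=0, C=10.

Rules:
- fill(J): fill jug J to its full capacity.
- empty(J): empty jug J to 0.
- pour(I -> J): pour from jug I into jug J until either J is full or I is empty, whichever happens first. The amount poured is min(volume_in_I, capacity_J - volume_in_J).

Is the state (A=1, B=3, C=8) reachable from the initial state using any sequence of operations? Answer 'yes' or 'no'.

BFS explored all 192 reachable states.
Reachable set includes: (0,0,0), (0,0,1), (0,0,2), (0,0,3), (0,0,4), (0,0,5), (0,0,6), (0,0,7), (0,0,8), (0,0,9), (0,0,10), (0,1,0) ...
Target (A=1, B=3, C=8) not in reachable set → no.

Answer: no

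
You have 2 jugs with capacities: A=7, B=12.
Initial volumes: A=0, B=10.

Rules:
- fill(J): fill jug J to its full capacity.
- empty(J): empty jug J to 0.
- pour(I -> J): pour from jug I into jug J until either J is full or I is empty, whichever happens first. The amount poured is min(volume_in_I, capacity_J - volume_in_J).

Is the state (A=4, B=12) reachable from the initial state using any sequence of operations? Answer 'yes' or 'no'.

BFS from (A=0, B=10):
  1. fill(A) -> (A=7 B=10)
  2. empty(B) -> (A=7 B=0)
  3. pour(A -> B) -> (A=0 B=7)
  4. fill(A) -> (A=7 B=7)
  5. pour(A -> B) -> (A=2 B=12)
  6. empty(B) -> (A=2 B=0)
  7. pour(A -> B) -> (A=0 B=2)
  8. fill(A) -> (A=7 B=2)
  9. pour(A -> B) -> (A=0 B=9)
  10. fill(A) -> (A=7 B=9)
  11. pour(A -> B) -> (A=4 B=12)
Target reached → yes.

Answer: yes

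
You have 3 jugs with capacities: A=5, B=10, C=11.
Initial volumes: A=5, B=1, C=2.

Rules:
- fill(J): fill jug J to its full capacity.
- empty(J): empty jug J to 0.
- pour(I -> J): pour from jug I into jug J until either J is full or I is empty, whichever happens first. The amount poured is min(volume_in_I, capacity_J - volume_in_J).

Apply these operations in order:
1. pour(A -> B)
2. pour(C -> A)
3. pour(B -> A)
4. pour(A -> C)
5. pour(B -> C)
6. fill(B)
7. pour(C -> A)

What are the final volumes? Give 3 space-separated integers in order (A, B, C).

Step 1: pour(A -> B) -> (A=0 B=6 C=2)
Step 2: pour(C -> A) -> (A=2 B=6 C=0)
Step 3: pour(B -> A) -> (A=5 B=3 C=0)
Step 4: pour(A -> C) -> (A=0 B=3 C=5)
Step 5: pour(B -> C) -> (A=0 B=0 C=8)
Step 6: fill(B) -> (A=0 B=10 C=8)
Step 7: pour(C -> A) -> (A=5 B=10 C=3)

Answer: 5 10 3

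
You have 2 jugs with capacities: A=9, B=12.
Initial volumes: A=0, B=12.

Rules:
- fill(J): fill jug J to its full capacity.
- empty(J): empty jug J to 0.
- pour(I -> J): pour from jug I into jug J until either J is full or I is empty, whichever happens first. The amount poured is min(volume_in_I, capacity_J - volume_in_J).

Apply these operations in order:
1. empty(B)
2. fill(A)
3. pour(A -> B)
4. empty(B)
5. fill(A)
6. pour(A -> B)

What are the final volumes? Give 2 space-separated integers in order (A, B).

Step 1: empty(B) -> (A=0 B=0)
Step 2: fill(A) -> (A=9 B=0)
Step 3: pour(A -> B) -> (A=0 B=9)
Step 4: empty(B) -> (A=0 B=0)
Step 5: fill(A) -> (A=9 B=0)
Step 6: pour(A -> B) -> (A=0 B=9)

Answer: 0 9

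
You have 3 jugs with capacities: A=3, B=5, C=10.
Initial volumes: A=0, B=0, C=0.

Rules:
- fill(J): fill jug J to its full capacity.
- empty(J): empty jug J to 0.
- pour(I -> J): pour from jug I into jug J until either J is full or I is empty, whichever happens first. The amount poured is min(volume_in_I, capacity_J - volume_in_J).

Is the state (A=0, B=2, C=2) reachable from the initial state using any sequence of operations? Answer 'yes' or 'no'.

Answer: yes

Derivation:
BFS from (A=0, B=0, C=0):
  1. fill(C) -> (A=0 B=0 C=10)
  2. pour(C -> A) -> (A=3 B=0 C=7)
  3. empty(A) -> (A=0 B=0 C=7)
  4. pour(C -> B) -> (A=0 B=5 C=2)
  5. pour(B -> A) -> (A=3 B=2 C=2)
  6. empty(A) -> (A=0 B=2 C=2)
Target reached → yes.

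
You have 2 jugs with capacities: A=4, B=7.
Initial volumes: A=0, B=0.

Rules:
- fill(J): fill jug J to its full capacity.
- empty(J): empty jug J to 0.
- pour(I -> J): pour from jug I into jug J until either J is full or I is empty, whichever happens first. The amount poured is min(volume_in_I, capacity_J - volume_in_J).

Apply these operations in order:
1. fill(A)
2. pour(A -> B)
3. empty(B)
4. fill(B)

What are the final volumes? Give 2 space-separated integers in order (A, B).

Step 1: fill(A) -> (A=4 B=0)
Step 2: pour(A -> B) -> (A=0 B=4)
Step 3: empty(B) -> (A=0 B=0)
Step 4: fill(B) -> (A=0 B=7)

Answer: 0 7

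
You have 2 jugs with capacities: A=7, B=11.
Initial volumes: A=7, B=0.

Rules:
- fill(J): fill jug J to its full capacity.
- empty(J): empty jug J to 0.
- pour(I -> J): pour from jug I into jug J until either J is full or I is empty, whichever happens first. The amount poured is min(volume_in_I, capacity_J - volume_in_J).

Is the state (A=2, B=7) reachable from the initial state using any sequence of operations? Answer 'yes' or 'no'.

Answer: no

Derivation:
BFS explored all 36 reachable states.
Reachable set includes: (0,0), (0,1), (0,2), (0,3), (0,4), (0,5), (0,6), (0,7), (0,8), (0,9), (0,10), (0,11) ...
Target (A=2, B=7) not in reachable set → no.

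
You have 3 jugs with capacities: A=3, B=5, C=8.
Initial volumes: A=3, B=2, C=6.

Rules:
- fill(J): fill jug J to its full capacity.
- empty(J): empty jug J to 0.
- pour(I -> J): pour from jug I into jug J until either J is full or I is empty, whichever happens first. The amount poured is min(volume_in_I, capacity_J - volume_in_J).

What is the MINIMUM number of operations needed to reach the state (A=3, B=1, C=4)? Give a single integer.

Answer: 6

Derivation:
BFS from (A=3, B=2, C=6). One shortest path:
  1. empty(A) -> (A=0 B=2 C=6)
  2. pour(B -> A) -> (A=2 B=0 C=6)
  3. pour(C -> B) -> (A=2 B=5 C=1)
  4. pour(B -> A) -> (A=3 B=4 C=1)
  5. pour(A -> C) -> (A=0 B=4 C=4)
  6. pour(B -> A) -> (A=3 B=1 C=4)
Reached target in 6 moves.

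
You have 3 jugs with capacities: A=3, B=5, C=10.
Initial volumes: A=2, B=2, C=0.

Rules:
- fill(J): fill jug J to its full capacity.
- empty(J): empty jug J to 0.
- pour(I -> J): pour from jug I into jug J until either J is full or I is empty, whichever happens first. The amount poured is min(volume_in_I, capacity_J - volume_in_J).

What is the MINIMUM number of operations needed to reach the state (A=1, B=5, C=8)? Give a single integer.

Answer: 6

Derivation:
BFS from (A=2, B=2, C=0). One shortest path:
  1. pour(B -> A) -> (A=3 B=1 C=0)
  2. pour(A -> C) -> (A=0 B=1 C=3)
  3. pour(B -> A) -> (A=1 B=0 C=3)
  4. fill(B) -> (A=1 B=5 C=3)
  5. pour(B -> C) -> (A=1 B=0 C=8)
  6. fill(B) -> (A=1 B=5 C=8)
Reached target in 6 moves.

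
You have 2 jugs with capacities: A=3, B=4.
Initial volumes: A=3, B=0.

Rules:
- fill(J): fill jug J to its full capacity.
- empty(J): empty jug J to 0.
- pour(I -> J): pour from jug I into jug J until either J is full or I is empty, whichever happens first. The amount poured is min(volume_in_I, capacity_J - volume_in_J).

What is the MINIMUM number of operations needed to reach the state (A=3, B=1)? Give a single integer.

Answer: 3

Derivation:
BFS from (A=3, B=0). One shortest path:
  1. empty(A) -> (A=0 B=0)
  2. fill(B) -> (A=0 B=4)
  3. pour(B -> A) -> (A=3 B=1)
Reached target in 3 moves.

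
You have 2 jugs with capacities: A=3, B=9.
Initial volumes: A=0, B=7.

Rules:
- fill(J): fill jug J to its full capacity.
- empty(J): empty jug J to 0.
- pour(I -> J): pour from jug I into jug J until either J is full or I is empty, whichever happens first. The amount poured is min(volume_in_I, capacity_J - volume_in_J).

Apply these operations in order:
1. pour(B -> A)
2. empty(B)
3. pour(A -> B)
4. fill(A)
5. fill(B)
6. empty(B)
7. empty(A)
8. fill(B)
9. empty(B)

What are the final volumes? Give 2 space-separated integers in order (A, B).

Step 1: pour(B -> A) -> (A=3 B=4)
Step 2: empty(B) -> (A=3 B=0)
Step 3: pour(A -> B) -> (A=0 B=3)
Step 4: fill(A) -> (A=3 B=3)
Step 5: fill(B) -> (A=3 B=9)
Step 6: empty(B) -> (A=3 B=0)
Step 7: empty(A) -> (A=0 B=0)
Step 8: fill(B) -> (A=0 B=9)
Step 9: empty(B) -> (A=0 B=0)

Answer: 0 0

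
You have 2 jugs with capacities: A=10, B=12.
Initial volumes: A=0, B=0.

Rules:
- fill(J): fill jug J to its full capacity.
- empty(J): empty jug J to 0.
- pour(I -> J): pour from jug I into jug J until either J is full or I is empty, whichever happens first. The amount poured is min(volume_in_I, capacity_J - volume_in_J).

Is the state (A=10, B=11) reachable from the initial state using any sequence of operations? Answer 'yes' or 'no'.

Answer: no

Derivation:
BFS explored all 22 reachable states.
Reachable set includes: (0,0), (0,2), (0,4), (0,6), (0,8), (0,10), (0,12), (2,0), (2,12), (4,0), (4,12), (6,0) ...
Target (A=10, B=11) not in reachable set → no.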